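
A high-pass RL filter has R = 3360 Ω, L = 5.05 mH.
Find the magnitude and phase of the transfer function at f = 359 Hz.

Step 1 — Angular frequency: ω = 2π·359 = 2256 rad/s.
Step 2 — Transfer function: H(jω) = jωL/(R + jωL).
Step 3 — Numerator jωL = j·11.39; denominator R + jωL = 3360 + j11.39.
Step 4 — H = 1.149e-05 + j0.00339.
Step 5 — Magnitude: |H| = 0.00339 (-49.4 dB); phase: φ = 89.8°.

|H| = 0.00339 (-49.4 dB), φ = 89.8°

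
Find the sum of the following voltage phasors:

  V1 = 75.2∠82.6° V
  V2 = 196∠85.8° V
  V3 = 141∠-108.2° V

Step 1 — Convert each phasor to rectangular form:
  V1 = 75.2·(cos(82.6°) + j·sin(82.6°)) = 9.685 + j74.57 V
  V2 = 196·(cos(85.8°) + j·sin(85.8°)) = 14.35 + j195.5 V
  V3 = 141·(cos(-108.2°) + j·sin(-108.2°)) = -44.04 - j133.9 V
Step 2 — Sum components: V_total = -20 + j136.1 V.
Step 3 — Convert to polar: |V_total| = 137.6 V, ∠V_total = 98.4°.

V_total = 137.6∠98.4° V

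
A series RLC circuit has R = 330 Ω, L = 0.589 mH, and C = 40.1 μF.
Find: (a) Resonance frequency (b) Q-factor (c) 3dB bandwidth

Step 1 — Resonance: ω₀ = 1/√(LC) = 1/√(0.000589·4.01e-05) = 6507 rad/s.
Step 2 — f₀ = ω₀/(2π) = 1036 Hz.
Step 3 — Series Q: Q = ω₀L/R = 6507·0.000589/330 = 0.01161.
Step 4 — Bandwidth: Δω = ω₀/Q = 5.603e+05 rad/s; BW = Δω/(2π) = 8.917e+04 Hz.

(a) f₀ = 1036 Hz  (b) Q = 0.01161  (c) BW = 8.917e+04 Hz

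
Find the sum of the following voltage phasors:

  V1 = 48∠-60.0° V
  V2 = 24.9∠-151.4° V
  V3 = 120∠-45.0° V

Step 1 — Convert each phasor to rectangular form:
  V1 = 48·(cos(-60.0°) + j·sin(-60.0°)) = 24 - j41.57 V
  V2 = 24.9·(cos(-151.4°) + j·sin(-151.4°)) = -21.86 - j11.92 V
  V3 = 120·(cos(-45.0°) + j·sin(-45.0°)) = 84.85 - j84.85 V
Step 2 — Sum components: V_total = 86.99 - j138.3 V.
Step 3 — Convert to polar: |V_total| = 163.4 V, ∠V_total = -57.8°.

V_total = 163.4∠-57.8° V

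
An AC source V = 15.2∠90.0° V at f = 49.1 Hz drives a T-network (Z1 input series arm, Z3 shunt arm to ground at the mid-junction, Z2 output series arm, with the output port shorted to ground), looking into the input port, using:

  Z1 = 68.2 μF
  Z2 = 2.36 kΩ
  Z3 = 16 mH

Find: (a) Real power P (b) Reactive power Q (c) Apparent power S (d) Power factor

Step 1 — Angular frequency: ω = 2π·f = 2π·49.1 = 308.5 rad/s.
Step 2 — Component impedances:
  Z1: Z = 1/(jωC) = -j/(ω·C) = 0 - j47.53 Ω
  Z2: Z = R = 2360 Ω
  Z3: Z = jωL = j·308.5·0.016 = 0 + j4.936 Ω
Step 3 — With the output port shorted to ground, the output series arm Z2 runs from the junction to ground; the shunt arm Z3 also runs from the junction to ground. They appear in parallel: Z3 || Z2 = 0.01032 + j4.936 Ω.
Step 4 — Series with input arm Z1: Z_in = Z1 + (Z3 || Z2) = 0.01032 - j42.59 Ω = 42.59∠-90.0° Ω.
Step 5 — Source phasor: V = 15.2∠90.0° V = 0 + j15.2 V.
Step 6 — Current: I = V / Z = -0.3569 + j8.65e-05 A = 0.3569∠180.0° A.
Step 7 — Complex power: S = V·I* = 0.001315 - j5.424 VA.
Step 8 — Real power: P = Re(S) = 0.001315 W.
Step 9 — Reactive power: Q = Im(S) = -5.424 VAR.
Step 10 — Apparent power: |S| = 5.424 VA.
Step 11 — Power factor: PF = P/|S| = 0.0002424 (leading).

(a) P = 0.001315 W  (b) Q = -5.424 VAR  (c) S = 5.424 VA  (d) PF = 0.0002424 (leading)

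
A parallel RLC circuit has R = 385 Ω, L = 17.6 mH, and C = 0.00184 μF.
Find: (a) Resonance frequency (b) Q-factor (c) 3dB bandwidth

Step 1 — Resonance: ω₀ = 1/√(LC) = 1/√(0.0176·1.84e-09) = 1.757e+05 rad/s.
Step 2 — f₀ = ω₀/(2π) = 2.797e+04 Hz.
Step 3 — Parallel Q: Q = R/(ω₀L) = 385/(1.757e+05·0.0176) = 0.1245.
Step 4 — Bandwidth: Δω = ω₀/Q = 1.412e+06 rad/s; BW = Δω/(2π) = 2.247e+05 Hz.

(a) f₀ = 2.797e+04 Hz  (b) Q = 0.1245  (c) BW = 2.247e+05 Hz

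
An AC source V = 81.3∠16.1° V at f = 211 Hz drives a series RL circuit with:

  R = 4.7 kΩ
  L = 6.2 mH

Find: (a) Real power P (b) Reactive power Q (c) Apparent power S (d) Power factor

Step 1 — Angular frequency: ω = 2π·f = 2π·211 = 1326 rad/s.
Step 2 — Component impedances:
  R: Z = R = 4700 Ω
  L: Z = jωL = j·1326·0.0062 = 0 + j8.22 Ω
Step 3 — Series combination: Z_total = R + L = 4700 + j8.22 Ω = 4700∠0.1° Ω.
Step 4 — Source phasor: V = 81.3∠16.1° V = 78.11 + j22.55 V.
Step 5 — Current: I = V / Z = 0.01663 + j0.004768 A = 0.0173∠16.0° A.
Step 6 — Complex power: S = V·I* = 1.406 + j0.002459 VA.
Step 7 — Real power: P = Re(S) = 1.406 W.
Step 8 — Reactive power: Q = Im(S) = 0.002459 VAR.
Step 9 — Apparent power: |S| = 1.406 VA.
Step 10 — Power factor: PF = P/|S| = 1 (lagging).

(a) P = 1.406 W  (b) Q = 0.002459 VAR  (c) S = 1.406 VA  (d) PF = 1 (lagging)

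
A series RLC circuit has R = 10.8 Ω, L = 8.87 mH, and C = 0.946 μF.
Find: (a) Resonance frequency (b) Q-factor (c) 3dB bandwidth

Step 1 — Resonance condition Im(Z)=0 gives ω₀ = 1/√(LC).
Step 2 — ω₀ = 1/√(0.00887·9.46e-07) = 1.092e+04 rad/s.
Step 3 — f₀ = ω₀/(2π) = 1737 Hz.
Step 4 — Series Q: Q = ω₀L/R = 1.092e+04·0.00887/10.8 = 8.966.
Step 5 — 3dB bandwidth: Δω = ω₀/Q = 1218 rad/s; BW = Δω/(2π) = 193.8 Hz.

(a) f₀ = 1737 Hz  (b) Q = 8.966  (c) BW = 193.8 Hz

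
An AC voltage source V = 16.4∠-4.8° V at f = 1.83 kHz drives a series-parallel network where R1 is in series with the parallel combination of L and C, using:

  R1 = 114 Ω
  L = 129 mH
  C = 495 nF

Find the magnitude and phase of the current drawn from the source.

Step 1 — Angular frequency: ω = 2π·f = 2π·1830 = 1.15e+04 rad/s.
Step 2 — Component impedances:
  R1: Z = R = 114 Ω
  L: Z = jωL = j·1.15e+04·0.129 = 0 + j1483 Ω
  C: Z = 1/(jωC) = -j/(ω·C) = 0 - j175.7 Ω
Step 3 — Parallel branch: L || C = 1/(1/L + 1/C) = 0 - j199.3 Ω.
Step 4 — Series with R1: Z_total = R1 + (L || C) = 114 - j199.3 Ω = 229.6∠-60.2° Ω.
Step 5 — Source phasor: V = 16.4∠-4.8° V = 16.34 - j1.372 V.
Step 6 — Ohm's law: I = V / Z_total = (16.34 - j1.372) / (114 - j199.3) = 0.04053 + j0.05882 A.
Step 7 — Convert to polar: |I| = 0.07143 A, ∠I = 55.4°.

I = 0.07143∠55.4° A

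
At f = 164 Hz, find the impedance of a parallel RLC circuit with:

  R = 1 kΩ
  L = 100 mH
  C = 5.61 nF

Step 1 — Angular frequency: ω = 2π·f = 2π·164 = 1030 rad/s.
Step 2 — Component impedances:
  R: Z = R = 1000 Ω
  L: Z = jωL = j·1030·0.1 = 0 + j103 Ω
  C: Z = 1/(jωC) = -j/(ω·C) = 0 - j1.73e+05 Ω
Step 3 — Parallel combination: 1/Z_total = 1/R + 1/L + 1/C; Z_total = 10.52 + j102 Ω = 102.6∠84.1° Ω.

Z = 10.52 + j102 Ω = 102.6∠84.1° Ω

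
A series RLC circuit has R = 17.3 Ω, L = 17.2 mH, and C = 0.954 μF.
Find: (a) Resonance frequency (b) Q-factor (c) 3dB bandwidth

Step 1 — Resonance condition Im(Z)=0 gives ω₀ = 1/√(LC).
Step 2 — ω₀ = 1/√(0.0172·9.54e-07) = 7807 rad/s.
Step 3 — f₀ = ω₀/(2π) = 1242 Hz.
Step 4 — Series Q: Q = ω₀L/R = 7807·0.0172/17.3 = 7.761.
Step 5 — 3dB bandwidth: Δω = ω₀/Q = 1006 rad/s; BW = Δω/(2π) = 160.1 Hz.

(a) f₀ = 1242 Hz  (b) Q = 7.761  (c) BW = 160.1 Hz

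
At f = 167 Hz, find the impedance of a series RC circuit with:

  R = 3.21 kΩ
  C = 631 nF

Step 1 — Angular frequency: ω = 2π·f = 2π·167 = 1049 rad/s.
Step 2 — Component impedances:
  R: Z = R = 3210 Ω
  C: Z = 1/(jωC) = -j/(ω·C) = 0 - j1510 Ω
Step 3 — Series combination: Z_total = R + C = 3210 - j1510 Ω = 3548∠-25.2° Ω.

Z = 3210 - j1510 Ω = 3548∠-25.2° Ω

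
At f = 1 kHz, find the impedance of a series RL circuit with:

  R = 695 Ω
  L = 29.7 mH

Step 1 — Angular frequency: ω = 2π·f = 2π·1000 = 6283 rad/s.
Step 2 — Component impedances:
  R: Z = R = 695 Ω
  L: Z = jωL = j·6283·0.0297 = 0 + j186.6 Ω
Step 3 — Series combination: Z_total = R + L = 695 + j186.6 Ω = 719.6∠15.0° Ω.

Z = 695 + j186.6 Ω = 719.6∠15.0° Ω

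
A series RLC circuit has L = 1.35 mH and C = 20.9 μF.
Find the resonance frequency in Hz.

Step 1 — Resonance condition Im(Z)=0 gives ω₀ = 1/√(LC).
Step 2 — ω₀ = 1/√(0.00135·2.09e-05) = 5953 rad/s.
Step 3 — f₀ = ω₀/(2π) = 947.5 Hz.

f₀ = 947.5 Hz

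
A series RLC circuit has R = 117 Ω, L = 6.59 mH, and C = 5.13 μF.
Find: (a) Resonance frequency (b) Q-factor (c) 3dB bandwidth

Step 1 — Resonance: ω₀ = 1/√(LC) = 1/√(0.00659·5.13e-06) = 5439 rad/s.
Step 2 — f₀ = ω₀/(2π) = 865.6 Hz.
Step 3 — Series Q: Q = ω₀L/R = 5439·0.00659/117 = 0.3063.
Step 4 — Bandwidth: Δω = ω₀/Q = 1.775e+04 rad/s; BW = Δω/(2π) = 2826 Hz.

(a) f₀ = 865.6 Hz  (b) Q = 0.3063  (c) BW = 2826 Hz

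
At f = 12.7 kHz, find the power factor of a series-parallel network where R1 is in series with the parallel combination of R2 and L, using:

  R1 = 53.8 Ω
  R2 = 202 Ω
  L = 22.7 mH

Step 1 — Angular frequency: ω = 2π·f = 2π·1.27e+04 = 7.98e+04 rad/s.
Step 2 — Component impedances:
  R1: Z = R = 53.8 Ω
  R2: Z = R = 202 Ω
  L: Z = jωL = j·7.98e+04·0.0227 = 0 + j1811 Ω
Step 3 — Parallel branch: R2 || L = 1/(1/R2 + 1/L) = 199.5 + j22.25 Ω.
Step 4 — Series with R1: Z_total = R1 + (R2 || L) = 253.3 + j22.25 Ω = 254.3∠5.0° Ω.
Step 5 — Power factor: PF = cos(φ) = Re(Z)/|Z| = 253.32/254.29 = 0.9962.
Step 6 — Type: Im(Z) = 22.25 ⇒ lagging (phase φ = 5.0°).

PF = 0.9962 (lagging, φ = 5.0°)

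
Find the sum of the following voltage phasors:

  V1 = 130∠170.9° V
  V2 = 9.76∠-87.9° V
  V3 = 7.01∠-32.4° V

Step 1 — Convert each phasor to rectangular form:
  V1 = 130·(cos(170.9°) + j·sin(170.9°)) = -128.4 + j20.56 V
  V2 = 9.76·(cos(-87.9°) + j·sin(-87.9°)) = 0.3576 - j9.753 V
  V3 = 7.01·(cos(-32.4°) + j·sin(-32.4°)) = 5.919 - j3.756 V
Step 2 — Sum components: V_total = -122.1 + j7.051 V.
Step 3 — Convert to polar: |V_total| = 122.3 V, ∠V_total = 176.7°.

V_total = 122.3∠176.7° V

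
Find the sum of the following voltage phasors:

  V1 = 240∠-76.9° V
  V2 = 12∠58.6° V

Step 1 — Convert each phasor to rectangular form:
  V1 = 240·(cos(-76.9°) + j·sin(-76.9°)) = 54.4 - j233.8 V
  V2 = 12·(cos(58.6°) + j·sin(58.6°)) = 6.252 + j10.24 V
Step 2 — Sum components: V_total = 60.65 - j223.5 V.
Step 3 — Convert to polar: |V_total| = 231.6 V, ∠V_total = -74.8°.

V_total = 231.6∠-74.8° V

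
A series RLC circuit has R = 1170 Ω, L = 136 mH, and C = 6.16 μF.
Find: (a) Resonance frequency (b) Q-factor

Step 1 — Resonance condition Im(Z)=0 gives ω₀ = 1/√(LC).
Step 2 — ω₀ = 1/√(0.136·6.16e-06) = 1093 rad/s.
Step 3 — f₀ = ω₀/(2π) = 173.9 Hz.
Step 4 — Series Q: Q = ω₀L/R = 1093·0.136/1170 = 0.127.

(a) f₀ = 173.9 Hz  (b) Q = 0.127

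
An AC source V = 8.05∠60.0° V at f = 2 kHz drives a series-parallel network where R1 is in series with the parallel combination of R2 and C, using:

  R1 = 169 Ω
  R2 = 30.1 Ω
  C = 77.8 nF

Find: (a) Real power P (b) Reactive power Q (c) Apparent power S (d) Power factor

Step 1 — Angular frequency: ω = 2π·f = 2π·2000 = 1.257e+04 rad/s.
Step 2 — Component impedances:
  R1: Z = R = 169 Ω
  R2: Z = R = 30.1 Ω
  C: Z = 1/(jωC) = -j/(ω·C) = 0 - j1023 Ω
Step 3 — Parallel branch: R2 || C = 1/(1/R2 + 1/C) = 30.07 - j0.885 Ω.
Step 4 — Series with R1: Z_total = R1 + (R2 || C) = 199.1 - j0.885 Ω = 199.1∠-0.3° Ω.
Step 5 — Source phasor: V = 8.05∠60.0° V = 4.025 + j6.972 V.
Step 6 — Current: I = V / Z = 0.02006 + j0.03511 A = 0.04044∠60.3° A.
Step 7 — Complex power: S = V·I* = 0.3255 - j0.001447 VA.
Step 8 — Real power: P = Re(S) = 0.3255 W.
Step 9 — Reactive power: Q = Im(S) = -0.001447 VAR.
Step 10 — Apparent power: |S| = 0.3255 VA.
Step 11 — Power factor: PF = P/|S| = 1 (leading).

(a) P = 0.3255 W  (b) Q = -0.001447 VAR  (c) S = 0.3255 VA  (d) PF = 1 (leading)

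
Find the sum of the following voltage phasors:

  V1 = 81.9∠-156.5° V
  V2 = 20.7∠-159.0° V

Step 1 — Convert each phasor to rectangular form:
  V1 = 81.9·(cos(-156.5°) + j·sin(-156.5°)) = -75.11 - j32.66 V
  V2 = 20.7·(cos(-159.0°) + j·sin(-159.0°)) = -19.33 - j7.418 V
Step 2 — Sum components: V_total = -94.43 - j40.08 V.
Step 3 — Convert to polar: |V_total| = 102.6 V, ∠V_total = -157.0°.

V_total = 102.6∠-157.0° V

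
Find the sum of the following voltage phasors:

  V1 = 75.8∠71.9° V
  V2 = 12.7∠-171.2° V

Step 1 — Convert each phasor to rectangular form:
  V1 = 75.8·(cos(71.9°) + j·sin(71.9°)) = 23.55 + j72.05 V
  V2 = 12.7·(cos(-171.2°) + j·sin(-171.2°)) = -12.55 - j1.943 V
Step 2 — Sum components: V_total = 11 + j70.11 V.
Step 3 — Convert to polar: |V_total| = 70.96 V, ∠V_total = 81.1°.

V_total = 70.96∠81.1° V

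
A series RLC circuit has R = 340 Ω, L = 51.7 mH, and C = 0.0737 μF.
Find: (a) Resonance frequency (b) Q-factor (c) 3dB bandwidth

Step 1 — Resonance condition Im(Z)=0 gives ω₀ = 1/√(LC).
Step 2 — ω₀ = 1/√(0.0517·7.37e-08) = 1.62e+04 rad/s.
Step 3 — f₀ = ω₀/(2π) = 2578 Hz.
Step 4 — Series Q: Q = ω₀L/R = 1.62e+04·0.0517/340 = 2.463.
Step 5 — 3dB bandwidth: Δω = ω₀/Q = 6576 rad/s; BW = Δω/(2π) = 1047 Hz.

(a) f₀ = 2578 Hz  (b) Q = 2.463  (c) BW = 1047 Hz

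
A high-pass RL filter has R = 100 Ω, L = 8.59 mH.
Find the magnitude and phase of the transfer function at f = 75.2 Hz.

Step 1 — Angular frequency: ω = 2π·75.2 = 472.5 rad/s.
Step 2 — Transfer function: H(jω) = jωL/(R + jωL).
Step 3 — Numerator jωL = j·4.059; denominator R + jωL = 100 + j4.059.
Step 4 — H = 0.001645 + j0.04052.
Step 5 — Magnitude: |H| = 0.04055 (-27.8 dB); phase: φ = 87.7°.

|H| = 0.04055 (-27.8 dB), φ = 87.7°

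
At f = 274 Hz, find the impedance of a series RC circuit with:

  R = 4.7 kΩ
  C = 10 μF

Step 1 — Angular frequency: ω = 2π·f = 2π·274 = 1722 rad/s.
Step 2 — Component impedances:
  R: Z = R = 4700 Ω
  C: Z = 1/(jωC) = -j/(ω·C) = 0 - j58.09 Ω
Step 3 — Series combination: Z_total = R + C = 4700 - j58.09 Ω = 4700∠-0.7° Ω.

Z = 4700 - j58.09 Ω = 4700∠-0.7° Ω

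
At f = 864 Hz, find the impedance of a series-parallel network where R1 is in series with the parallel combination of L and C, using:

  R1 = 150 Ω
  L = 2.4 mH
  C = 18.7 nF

Step 1 — Angular frequency: ω = 2π·f = 2π·864 = 5429 rad/s.
Step 2 — Component impedances:
  R1: Z = R = 150 Ω
  L: Z = jωL = j·5429·0.0024 = 0 + j13.03 Ω
  C: Z = 1/(jωC) = -j/(ω·C) = 0 - j9851 Ω
Step 3 — Parallel branch: L || C = 1/(1/L + 1/C) = 0 + j13.05 Ω.
Step 4 — Series with R1: Z_total = R1 + (L || C) = 150 + j13.05 Ω = 150.6∠5.0° Ω.

Z = 150 + j13.05 Ω = 150.6∠5.0° Ω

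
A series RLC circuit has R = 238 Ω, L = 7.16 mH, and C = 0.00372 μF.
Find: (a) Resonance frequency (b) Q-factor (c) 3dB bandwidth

Step 1 — Resonance condition Im(Z)=0 gives ω₀ = 1/√(LC).
Step 2 — ω₀ = 1/√(0.00716·3.72e-09) = 1.938e+05 rad/s.
Step 3 — f₀ = ω₀/(2π) = 3.084e+04 Hz.
Step 4 — Series Q: Q = ω₀L/R = 1.938e+05·0.00716/238 = 5.829.
Step 5 — 3dB bandwidth: Δω = ω₀/Q = 3.324e+04 rad/s; BW = Δω/(2π) = 5290 Hz.

(a) f₀ = 3.084e+04 Hz  (b) Q = 5.829  (c) BW = 5290 Hz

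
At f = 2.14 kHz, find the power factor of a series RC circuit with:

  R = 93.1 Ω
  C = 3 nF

Step 1 — Angular frequency: ω = 2π·f = 2π·2140 = 1.345e+04 rad/s.
Step 2 — Component impedances:
  R: Z = R = 93.1 Ω
  C: Z = 1/(jωC) = -j/(ω·C) = 0 - j2.479e+04 Ω
Step 3 — Series combination: Z_total = R + C = 93.1 - j2.479e+04 Ω = 2.479e+04∠-89.8° Ω.
Step 4 — Power factor: PF = cos(φ) = Re(Z)/|Z| = 93.1/24791 = 0.003755.
Step 5 — Type: Im(Z) = -2.479e+04 ⇒ leading (phase φ = -89.8°).

PF = 0.003755 (leading, φ = -89.8°)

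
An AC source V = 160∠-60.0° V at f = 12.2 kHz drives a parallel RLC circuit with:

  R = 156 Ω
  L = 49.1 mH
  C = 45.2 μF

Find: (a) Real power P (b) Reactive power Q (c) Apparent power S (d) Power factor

Step 1 — Angular frequency: ω = 2π·f = 2π·1.22e+04 = 7.665e+04 rad/s.
Step 2 — Component impedances:
  R: Z = R = 156 Ω
  L: Z = jωL = j·7.665e+04·0.0491 = 0 + j3764 Ω
  C: Z = 1/(jωC) = -j/(ω·C) = 0 - j0.2886 Ω
Step 3 — Parallel combination: 1/Z_total = 1/R + 1/L + 1/C; Z_total = 0.0005341 - j0.2886 Ω = 0.2886∠-89.9° Ω.
Step 4 — Source phasor: V = 160∠-60.0° V = 80 - j138.6 V.
Step 5 — Current: I = V / Z = 480.6 + j276.3 A = 554.3∠29.9° A.
Step 6 — Complex power: S = V·I* = 164.1 - j8.869e+04 VA.
Step 7 — Real power: P = Re(S) = 164.1 W.
Step 8 — Reactive power: Q = Im(S) = -8.869e+04 VAR.
Step 9 — Apparent power: |S| = 8.869e+04 VA.
Step 10 — Power factor: PF = P/|S| = 0.00185 (leading).

(a) P = 164.1 W  (b) Q = -8.869e+04 VAR  (c) S = 8.869e+04 VA  (d) PF = 0.00185 (leading)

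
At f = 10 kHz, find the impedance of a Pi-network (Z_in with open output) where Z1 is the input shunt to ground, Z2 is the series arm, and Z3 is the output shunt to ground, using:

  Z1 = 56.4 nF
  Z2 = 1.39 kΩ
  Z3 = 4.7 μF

Step 1 — Angular frequency: ω = 2π·f = 2π·1e+04 = 6.283e+04 rad/s.
Step 2 — Component impedances:
  Z1: Z = 1/(jωC) = -j/(ω·C) = 0 - j282.2 Ω
  Z2: Z = R = 1390 Ω
  Z3: Z = 1/(jωC) = -j/(ω·C) = 0 - j3.386 Ω
Step 3 — With open output, the series arm Z2 and the output shunt Z3 appear in series to ground: Z2 + Z3 = 1390 - j3.386 Ω.
Step 4 — Parallel with input shunt Z1: Z_in = Z1 || (Z2 + Z3) = 54.97 - j270.9 Ω = 276.4∠-78.5° Ω.

Z = 54.97 - j270.9 Ω = 276.4∠-78.5° Ω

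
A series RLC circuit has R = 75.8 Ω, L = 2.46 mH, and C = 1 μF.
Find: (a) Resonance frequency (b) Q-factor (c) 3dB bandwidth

Step 1 — Resonance condition Im(Z)=0 gives ω₀ = 1/√(LC).
Step 2 — ω₀ = 1/√(0.00246·1e-06) = 2.016e+04 rad/s.
Step 3 — f₀ = ω₀/(2π) = 3209 Hz.
Step 4 — Series Q: Q = ω₀L/R = 2.016e+04·0.00246/75.8 = 0.6543.
Step 5 — 3dB bandwidth: Δω = ω₀/Q = 3.081e+04 rad/s; BW = Δω/(2π) = 4904 Hz.

(a) f₀ = 3209 Hz  (b) Q = 0.6543  (c) BW = 4904 Hz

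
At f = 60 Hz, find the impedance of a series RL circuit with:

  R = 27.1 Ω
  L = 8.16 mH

Step 1 — Angular frequency: ω = 2π·f = 2π·60 = 377 rad/s.
Step 2 — Component impedances:
  R: Z = R = 27.1 Ω
  L: Z = jωL = j·377·0.00816 = 0 + j3.076 Ω
Step 3 — Series combination: Z_total = R + L = 27.1 + j3.076 Ω = 27.27∠6.5° Ω.

Z = 27.1 + j3.076 Ω = 27.27∠6.5° Ω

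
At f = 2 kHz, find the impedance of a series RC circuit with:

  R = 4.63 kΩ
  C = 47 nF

Step 1 — Angular frequency: ω = 2π·f = 2π·2000 = 1.257e+04 rad/s.
Step 2 — Component impedances:
  R: Z = R = 4630 Ω
  C: Z = 1/(jωC) = -j/(ω·C) = 0 - j1693 Ω
Step 3 — Series combination: Z_total = R + C = 4630 - j1693 Ω = 4930∠-20.1° Ω.

Z = 4630 - j1693 Ω = 4930∠-20.1° Ω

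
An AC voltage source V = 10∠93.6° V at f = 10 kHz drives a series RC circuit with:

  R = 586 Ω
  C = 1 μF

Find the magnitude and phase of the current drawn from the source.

Step 1 — Angular frequency: ω = 2π·f = 2π·1e+04 = 6.283e+04 rad/s.
Step 2 — Component impedances:
  R: Z = R = 586 Ω
  C: Z = 1/(jωC) = -j/(ω·C) = 0 - j15.92 Ω
Step 3 — Series combination: Z_total = R + C = 586 - j15.92 Ω = 586.2∠-1.6° Ω.
Step 4 — Source phasor: V = 10∠93.6° V = -0.6279 + j9.98 V.
Step 5 — Ohm's law: I = V / Z_total = (-0.6279 + j9.98) / (586 - j15.92) = -0.001533 + j0.01699 A.
Step 6 — Convert to polar: |I| = 0.01706 A, ∠I = 95.2°.

I = 0.01706∠95.2° A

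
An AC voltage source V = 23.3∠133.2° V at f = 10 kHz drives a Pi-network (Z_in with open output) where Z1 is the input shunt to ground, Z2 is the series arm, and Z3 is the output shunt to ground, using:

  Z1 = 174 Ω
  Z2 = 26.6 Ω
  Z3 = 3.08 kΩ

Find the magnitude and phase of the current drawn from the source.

Step 1 — Angular frequency: ω = 2π·f = 2π·1e+04 = 6.283e+04 rad/s.
Step 2 — Component impedances:
  Z1: Z = R = 174 Ω
  Z2: Z = R = 26.6 Ω
  Z3: Z = R = 3080 Ω
Step 3 — With open output, the series arm Z2 and the output shunt Z3 appear in series to ground: Z2 + Z3 = 3107 Ω.
Step 4 — Parallel with input shunt Z1: Z_in = Z1 || (Z2 + Z3) = 164.8 Ω = 164.8∠0.0° Ω.
Step 5 — Source phasor: V = 23.3∠133.2° V = -15.95 + j16.98 V.
Step 6 — Ohm's law: I = V / Z_total = (-15.95 + j16.98) / (164.8) = -0.0968 + j0.1031 A.
Step 7 — Convert to polar: |I| = 0.1414 A, ∠I = 133.2°.

I = 0.1414∠133.2° A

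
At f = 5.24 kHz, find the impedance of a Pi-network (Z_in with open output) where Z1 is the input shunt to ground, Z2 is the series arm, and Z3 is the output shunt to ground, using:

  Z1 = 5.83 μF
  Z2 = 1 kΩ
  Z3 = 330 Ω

Step 1 — Angular frequency: ω = 2π·f = 2π·5240 = 3.292e+04 rad/s.
Step 2 — Component impedances:
  Z1: Z = 1/(jωC) = -j/(ω·C) = 0 - j5.21 Ω
  Z2: Z = R = 1000 Ω
  Z3: Z = R = 330 Ω
Step 3 — With open output, the series arm Z2 and the output shunt Z3 appear in series to ground: Z2 + Z3 = 1330 Ω.
Step 4 — Parallel with input shunt Z1: Z_in = Z1 || (Z2 + Z3) = 0.02041 - j5.21 Ω = 5.21∠-89.8° Ω.

Z = 0.02041 - j5.21 Ω = 5.21∠-89.8° Ω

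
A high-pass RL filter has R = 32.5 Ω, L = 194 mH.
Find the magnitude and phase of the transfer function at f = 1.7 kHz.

Step 1 — Angular frequency: ω = 2π·1700 = 1.068e+04 rad/s.
Step 2 — Transfer function: H(jω) = jωL/(R + jωL).
Step 3 — Numerator jωL = j·2072; denominator R + jωL = 32.5 + j2072.
Step 4 — H = 0.9998 + j0.01568.
Step 5 — Magnitude: |H| = 0.9999 (-0.0 dB); phase: φ = 0.9°.

|H| = 0.9999 (-0.0 dB), φ = 0.9°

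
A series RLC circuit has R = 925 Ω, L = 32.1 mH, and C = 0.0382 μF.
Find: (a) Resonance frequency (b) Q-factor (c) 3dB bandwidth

Step 1 — Resonance: ω₀ = 1/√(LC) = 1/√(0.0321·3.82e-08) = 2.856e+04 rad/s.
Step 2 — f₀ = ω₀/(2π) = 4545 Hz.
Step 3 — Series Q: Q = ω₀L/R = 2.856e+04·0.0321/925 = 0.991.
Step 4 — Bandwidth: Δω = ω₀/Q = 2.882e+04 rad/s; BW = Δω/(2π) = 4586 Hz.

(a) f₀ = 4545 Hz  (b) Q = 0.991  (c) BW = 4586 Hz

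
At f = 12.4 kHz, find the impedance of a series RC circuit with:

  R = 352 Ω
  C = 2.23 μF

Step 1 — Angular frequency: ω = 2π·f = 2π·1.24e+04 = 7.791e+04 rad/s.
Step 2 — Component impedances:
  R: Z = R = 352 Ω
  C: Z = 1/(jωC) = -j/(ω·C) = 0 - j5.756 Ω
Step 3 — Series combination: Z_total = R + C = 352 - j5.756 Ω = 352∠-0.9° Ω.

Z = 352 - j5.756 Ω = 352∠-0.9° Ω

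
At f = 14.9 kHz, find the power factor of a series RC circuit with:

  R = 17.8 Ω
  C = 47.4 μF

Step 1 — Angular frequency: ω = 2π·f = 2π·1.49e+04 = 9.362e+04 rad/s.
Step 2 — Component impedances:
  R: Z = R = 17.8 Ω
  C: Z = 1/(jωC) = -j/(ω·C) = 0 - j0.2253 Ω
Step 3 — Series combination: Z_total = R + C = 17.8 - j0.2253 Ω = 17.8∠-0.7° Ω.
Step 4 — Power factor: PF = cos(φ) = Re(Z)/|Z| = 17.8/17.801 = 0.9999.
Step 5 — Type: Im(Z) = -0.2253 ⇒ leading (phase φ = -0.7°).

PF = 0.9999 (leading, φ = -0.7°)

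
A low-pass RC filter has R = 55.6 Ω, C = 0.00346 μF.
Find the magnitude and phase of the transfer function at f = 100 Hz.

Step 1 — Angular frequency: ω = 2π·100 = 628.3 rad/s.
Step 2 — Transfer function: H(jω) = 1/(1 + jωRC).
Step 3 — Denominator: 1 + jωRC = 1 + j·628.3·55.6·3.46e-09 = 1 + j0.0001209.
Step 4 — H = 1 - j0.0001209.
Step 5 — Magnitude: |H| = 1 (-0.0 dB); phase: φ = -0.0°.

|H| = 1 (-0.0 dB), φ = -0.0°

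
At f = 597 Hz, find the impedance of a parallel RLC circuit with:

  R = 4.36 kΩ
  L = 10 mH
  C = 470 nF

Step 1 — Angular frequency: ω = 2π·f = 2π·597 = 3751 rad/s.
Step 2 — Component impedances:
  R: Z = R = 4360 Ω
  L: Z = jωL = j·3751·0.01 = 0 + j37.51 Ω
  C: Z = 1/(jωC) = -j/(ω·C) = 0 - j567.2 Ω
Step 3 — Parallel combination: 1/Z_total = 1/R + 1/L + 1/C; Z_total = 0.37 + j40.16 Ω = 40.17∠89.5° Ω.

Z = 0.37 + j40.16 Ω = 40.17∠89.5° Ω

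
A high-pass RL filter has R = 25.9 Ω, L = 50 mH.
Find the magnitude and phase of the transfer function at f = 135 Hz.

Step 1 — Angular frequency: ω = 2π·135 = 848.2 rad/s.
Step 2 — Transfer function: H(jω) = jωL/(R + jωL).
Step 3 — Numerator jωL = j·42.41; denominator R + jωL = 25.9 + j42.41.
Step 4 — H = 0.7284 + j0.4448.
Step 5 — Magnitude: |H| = 0.8534 (-1.4 dB); phase: φ = 31.4°.

|H| = 0.8534 (-1.4 dB), φ = 31.4°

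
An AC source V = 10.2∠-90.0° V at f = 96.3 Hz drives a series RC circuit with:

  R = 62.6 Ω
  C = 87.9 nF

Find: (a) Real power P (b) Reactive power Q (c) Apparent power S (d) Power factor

Step 1 — Angular frequency: ω = 2π·f = 2π·96.3 = 605.1 rad/s.
Step 2 — Component impedances:
  R: Z = R = 62.6 Ω
  C: Z = 1/(jωC) = -j/(ω·C) = 0 - j1.88e+04 Ω
Step 3 — Series combination: Z_total = R + C = 62.6 - j1.88e+04 Ω = 1.88e+04∠-89.8° Ω.
Step 4 — Source phasor: V = 10.2∠-90.0° V = 0 - j10.2 V.
Step 5 — Current: I = V / Z = 0.0005425 - j1.806e-06 A = 0.0005425∠-0.2° A.
Step 6 — Complex power: S = V·I* = 1.842e-05 - j0.005533 VA.
Step 7 — Real power: P = Re(S) = 1.842e-05 W.
Step 8 — Reactive power: Q = Im(S) = -0.005533 VAR.
Step 9 — Apparent power: |S| = 0.005533 VA.
Step 10 — Power factor: PF = P/|S| = 0.003329 (leading).

(a) P = 1.842e-05 W  (b) Q = -0.005533 VAR  (c) S = 0.005533 VA  (d) PF = 0.003329 (leading)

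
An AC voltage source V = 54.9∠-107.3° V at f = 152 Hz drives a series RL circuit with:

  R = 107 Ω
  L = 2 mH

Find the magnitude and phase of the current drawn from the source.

Step 1 — Angular frequency: ω = 2π·f = 2π·152 = 955 rad/s.
Step 2 — Component impedances:
  R: Z = R = 107 Ω
  L: Z = jωL = j·955·0.002 = 0 + j1.91 Ω
Step 3 — Series combination: Z_total = R + L = 107 + j1.91 Ω = 107∠1.0° Ω.
Step 4 — Source phasor: V = 54.9∠-107.3° V = -16.33 - j52.42 V.
Step 5 — Ohm's law: I = V / Z_total = (-16.33 - j52.42) / (107 + j1.91) = -0.1613 - j0.487 A.
Step 6 — Convert to polar: |I| = 0.513 A, ∠I = -108.3°.

I = 0.513∠-108.3° A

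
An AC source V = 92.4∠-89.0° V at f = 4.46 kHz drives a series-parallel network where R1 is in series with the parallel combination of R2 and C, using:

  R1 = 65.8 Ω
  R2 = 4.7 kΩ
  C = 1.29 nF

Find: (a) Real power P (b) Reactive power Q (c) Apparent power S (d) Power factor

Step 1 — Angular frequency: ω = 2π·f = 2π·4460 = 2.802e+04 rad/s.
Step 2 — Component impedances:
  R1: Z = R = 65.8 Ω
  R2: Z = R = 4700 Ω
  C: Z = 1/(jωC) = -j/(ω·C) = 0 - j2.766e+04 Ω
Step 3 — Parallel branch: R2 || C = 1/(1/R2 + 1/C) = 4568 - j776.1 Ω.
Step 4 — Series with R1: Z_total = R1 + (R2 || C) = 4634 - j776.1 Ω = 4698∠-9.5° Ω.
Step 5 — Source phasor: V = 92.4∠-89.0° V = 1.613 - j92.39 V.
Step 6 — Current: I = V / Z = 0.003587 - j0.01934 A = 0.01967∠-79.5° A.
Step 7 — Complex power: S = V·I* = 1.792 - j0.3002 VA.
Step 8 — Real power: P = Re(S) = 1.792 W.
Step 9 — Reactive power: Q = Im(S) = -0.3002 VAR.
Step 10 — Apparent power: |S| = 1.817 VA.
Step 11 — Power factor: PF = P/|S| = 0.9863 (leading).

(a) P = 1.792 W  (b) Q = -0.3002 VAR  (c) S = 1.817 VA  (d) PF = 0.9863 (leading)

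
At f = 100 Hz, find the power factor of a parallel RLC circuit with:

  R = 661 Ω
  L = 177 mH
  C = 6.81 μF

Step 1 — Angular frequency: ω = 2π·f = 2π·100 = 628.3 rad/s.
Step 2 — Component impedances:
  R: Z = R = 661 Ω
  L: Z = jωL = j·628.3·0.177 = 0 + j111.2 Ω
  C: Z = 1/(jωC) = -j/(ω·C) = 0 - j233.7 Ω
Step 3 — Parallel combination: 1/Z_total = 1/R + 1/L + 1/C; Z_total = 61.75 + j192.4 Ω = 202∠72.2° Ω.
Step 4 — Power factor: PF = cos(φ) = Re(Z)/|Z| = 61.748/202.03 = 0.3056.
Step 5 — Type: Im(Z) = 192.4 ⇒ lagging (phase φ = 72.2°).

PF = 0.3056 (lagging, φ = 72.2°)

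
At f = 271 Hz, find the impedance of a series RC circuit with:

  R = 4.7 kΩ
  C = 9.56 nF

Step 1 — Angular frequency: ω = 2π·f = 2π·271 = 1703 rad/s.
Step 2 — Component impedances:
  R: Z = R = 4700 Ω
  C: Z = 1/(jωC) = -j/(ω·C) = 0 - j6.143e+04 Ω
Step 3 — Series combination: Z_total = R + C = 4700 - j6.143e+04 Ω = 6.161e+04∠-85.6° Ω.

Z = 4700 - j6.143e+04 Ω = 6.161e+04∠-85.6° Ω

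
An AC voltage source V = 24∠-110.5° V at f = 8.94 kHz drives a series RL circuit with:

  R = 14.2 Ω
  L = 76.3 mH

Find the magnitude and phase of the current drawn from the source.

Step 1 — Angular frequency: ω = 2π·f = 2π·8940 = 5.617e+04 rad/s.
Step 2 — Component impedances:
  R: Z = R = 14.2 Ω
  L: Z = jωL = j·5.617e+04·0.0763 = 0 + j4286 Ω
Step 3 — Series combination: Z_total = R + L = 14.2 + j4286 Ω = 4286∠89.8° Ω.
Step 4 — Source phasor: V = 24∠-110.5° V = -8.405 - j22.48 V.
Step 5 — Ohm's law: I = V / Z_total = (-8.405 - j22.48) / (14.2 + j4286) = -0.005252 + j0.001944 A.
Step 6 — Convert to polar: |I| = 0.0056 A, ∠I = 159.7°.

I = 0.0056∠159.7° A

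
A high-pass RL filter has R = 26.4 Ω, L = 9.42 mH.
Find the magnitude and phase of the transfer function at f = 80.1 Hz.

Step 1 — Angular frequency: ω = 2π·80.1 = 503.3 rad/s.
Step 2 — Transfer function: H(jω) = jωL/(R + jωL).
Step 3 — Numerator jωL = j·4.741; denominator R + jωL = 26.4 + j4.741.
Step 4 — H = 0.03124 + j0.174.
Step 5 — Magnitude: |H| = 0.1768 (-15.1 dB); phase: φ = 79.8°.

|H| = 0.1768 (-15.1 dB), φ = 79.8°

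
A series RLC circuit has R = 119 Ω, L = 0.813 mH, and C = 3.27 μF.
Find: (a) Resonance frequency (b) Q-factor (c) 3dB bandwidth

Step 1 — Resonance condition Im(Z)=0 gives ω₀ = 1/√(LC).
Step 2 — ω₀ = 1/√(0.000813·3.27e-06) = 1.939e+04 rad/s.
Step 3 — f₀ = ω₀/(2π) = 3087 Hz.
Step 4 — Series Q: Q = ω₀L/R = 1.939e+04·0.000813/119 = 0.1325.
Step 5 — 3dB bandwidth: Δω = ω₀/Q = 1.464e+05 rad/s; BW = Δω/(2π) = 2.33e+04 Hz.

(a) f₀ = 3087 Hz  (b) Q = 0.1325  (c) BW = 2.33e+04 Hz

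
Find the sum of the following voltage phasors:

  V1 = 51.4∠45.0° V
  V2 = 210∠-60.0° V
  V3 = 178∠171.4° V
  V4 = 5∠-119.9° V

Step 1 — Convert each phasor to rectangular form:
  V1 = 51.4·(cos(45.0°) + j·sin(45.0°)) = 36.35 + j36.35 V
  V2 = 210·(cos(-60.0°) + j·sin(-60.0°)) = 105 - j181.9 V
  V3 = 178·(cos(171.4°) + j·sin(171.4°)) = -176 + j26.62 V
  V4 = 5·(cos(-119.9°) + j·sin(-119.9°)) = -2.492 - j4.334 V
Step 2 — Sum components: V_total = -37.15 - j123.2 V.
Step 3 — Convert to polar: |V_total| = 128.7 V, ∠V_total = -106.8°.

V_total = 128.7∠-106.8° V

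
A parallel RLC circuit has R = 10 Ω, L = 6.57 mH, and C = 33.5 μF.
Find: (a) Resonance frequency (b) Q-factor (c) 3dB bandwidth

Step 1 — Resonance: ω₀ = 1/√(LC) = 1/√(0.00657·3.35e-05) = 2132 rad/s.
Step 2 — f₀ = ω₀/(2π) = 339.2 Hz.
Step 3 — Parallel Q: Q = R/(ω₀L) = 10/(2132·0.00657) = 0.7141.
Step 4 — Bandwidth: Δω = ω₀/Q = 2985 rad/s; BW = Δω/(2π) = 475.1 Hz.

(a) f₀ = 339.2 Hz  (b) Q = 0.7141  (c) BW = 475.1 Hz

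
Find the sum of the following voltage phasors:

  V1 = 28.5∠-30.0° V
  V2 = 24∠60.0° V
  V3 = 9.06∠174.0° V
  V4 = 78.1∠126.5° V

Step 1 — Convert each phasor to rectangular form:
  V1 = 28.5·(cos(-30.0°) + j·sin(-30.0°)) = 24.68 - j14.25 V
  V2 = 24·(cos(60.0°) + j·sin(60.0°)) = 12 + j20.78 V
  V3 = 9.06·(cos(174.0°) + j·sin(174.0°)) = -9.01 + j0.947 V
  V4 = 78.1·(cos(126.5°) + j·sin(126.5°)) = -46.46 + j62.78 V
Step 2 — Sum components: V_total = -18.78 + j70.26 V.
Step 3 — Convert to polar: |V_total| = 72.73 V, ∠V_total = 105.0°.

V_total = 72.73∠105.0° V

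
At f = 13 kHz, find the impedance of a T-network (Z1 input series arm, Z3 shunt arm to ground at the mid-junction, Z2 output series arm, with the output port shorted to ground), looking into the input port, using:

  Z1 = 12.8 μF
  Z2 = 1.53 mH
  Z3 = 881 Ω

Step 1 — Angular frequency: ω = 2π·f = 2π·1.3e+04 = 8.168e+04 rad/s.
Step 2 — Component impedances:
  Z1: Z = 1/(jωC) = -j/(ω·C) = 0 - j0.9565 Ω
  Z2: Z = jωL = j·8.168e+04·0.00153 = 0 + j125 Ω
  Z3: Z = R = 881 Ω
Step 3 — With the output port shorted to ground, the output series arm Z2 runs from the junction to ground; the shunt arm Z3 also runs from the junction to ground. They appear in parallel: Z3 || Z2 = 17.38 + j122.5 Ω.
Step 4 — Series with input arm Z1: Z_in = Z1 + (Z3 || Z2) = 17.38 + j121.6 Ω = 122.8∠81.9° Ω.

Z = 17.38 + j121.6 Ω = 122.8∠81.9° Ω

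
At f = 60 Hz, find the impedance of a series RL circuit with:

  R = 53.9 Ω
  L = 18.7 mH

Step 1 — Angular frequency: ω = 2π·f = 2π·60 = 377 rad/s.
Step 2 — Component impedances:
  R: Z = R = 53.9 Ω
  L: Z = jωL = j·377·0.0187 = 0 + j7.05 Ω
Step 3 — Series combination: Z_total = R + L = 53.9 + j7.05 Ω = 54.36∠7.5° Ω.

Z = 53.9 + j7.05 Ω = 54.36∠7.5° Ω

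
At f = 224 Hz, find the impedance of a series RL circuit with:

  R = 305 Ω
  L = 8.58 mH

Step 1 — Angular frequency: ω = 2π·f = 2π·224 = 1407 rad/s.
Step 2 — Component impedances:
  R: Z = R = 305 Ω
  L: Z = jωL = j·1407·0.00858 = 0 + j12.08 Ω
Step 3 — Series combination: Z_total = R + L = 305 + j12.08 Ω = 305.2∠2.3° Ω.

Z = 305 + j12.08 Ω = 305.2∠2.3° Ω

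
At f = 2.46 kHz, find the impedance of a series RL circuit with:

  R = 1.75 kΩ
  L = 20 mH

Step 1 — Angular frequency: ω = 2π·f = 2π·2460 = 1.546e+04 rad/s.
Step 2 — Component impedances:
  R: Z = R = 1750 Ω
  L: Z = jωL = j·1.546e+04·0.02 = 0 + j309.1 Ω
Step 3 — Series combination: Z_total = R + L = 1750 + j309.1 Ω = 1777∠10.0° Ω.

Z = 1750 + j309.1 Ω = 1777∠10.0° Ω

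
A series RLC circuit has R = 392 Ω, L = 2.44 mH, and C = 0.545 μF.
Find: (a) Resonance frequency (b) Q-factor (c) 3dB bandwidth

Step 1 — Resonance condition Im(Z)=0 gives ω₀ = 1/√(LC).
Step 2 — ω₀ = 1/√(0.00244·5.45e-07) = 2.742e+04 rad/s.
Step 3 — f₀ = ω₀/(2π) = 4364 Hz.
Step 4 — Series Q: Q = ω₀L/R = 2.742e+04·0.00244/392 = 0.1707.
Step 5 — 3dB bandwidth: Δω = ω₀/Q = 1.607e+05 rad/s; BW = Δω/(2π) = 2.557e+04 Hz.

(a) f₀ = 4364 Hz  (b) Q = 0.1707  (c) BW = 2.557e+04 Hz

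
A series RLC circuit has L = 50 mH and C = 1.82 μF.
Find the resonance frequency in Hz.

Step 1 — Resonance condition Im(Z)=0 gives ω₀ = 1/√(LC).
Step 2 — ω₀ = 1/√(0.05·1.82e-06) = 3315 rad/s.
Step 3 — f₀ = ω₀/(2π) = 527.6 Hz.

f₀ = 527.6 Hz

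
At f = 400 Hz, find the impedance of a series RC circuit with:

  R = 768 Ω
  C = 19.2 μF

Step 1 — Angular frequency: ω = 2π·f = 2π·400 = 2513 rad/s.
Step 2 — Component impedances:
  R: Z = R = 768 Ω
  C: Z = 1/(jωC) = -j/(ω·C) = 0 - j20.72 Ω
Step 3 — Series combination: Z_total = R + C = 768 - j20.72 Ω = 768.3∠-1.5° Ω.

Z = 768 - j20.72 Ω = 768.3∠-1.5° Ω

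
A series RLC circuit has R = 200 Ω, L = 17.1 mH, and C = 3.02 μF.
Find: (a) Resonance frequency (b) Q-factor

Step 1 — Resonance condition Im(Z)=0 gives ω₀ = 1/√(LC).
Step 2 — ω₀ = 1/√(0.0171·3.02e-06) = 4400 rad/s.
Step 3 — f₀ = ω₀/(2π) = 700.4 Hz.
Step 4 — Series Q: Q = ω₀L/R = 4400·0.0171/200 = 0.3762.

(a) f₀ = 700.4 Hz  (b) Q = 0.3762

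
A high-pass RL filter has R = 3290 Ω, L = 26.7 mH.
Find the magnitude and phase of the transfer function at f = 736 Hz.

Step 1 — Angular frequency: ω = 2π·736 = 4624 rad/s.
Step 2 — Transfer function: H(jω) = jωL/(R + jωL).
Step 3 — Numerator jωL = j·123.5; denominator R + jωL = 3290 + j123.5.
Step 4 — H = 0.001406 + j0.03748.
Step 5 — Magnitude: |H| = 0.0375 (-28.5 dB); phase: φ = 87.9°.

|H| = 0.0375 (-28.5 dB), φ = 87.9°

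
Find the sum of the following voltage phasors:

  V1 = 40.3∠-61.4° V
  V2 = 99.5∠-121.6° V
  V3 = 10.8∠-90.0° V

Step 1 — Convert each phasor to rectangular form:
  V1 = 40.3·(cos(-61.4°) + j·sin(-61.4°)) = 19.29 - j35.38 V
  V2 = 99.5·(cos(-121.6°) + j·sin(-121.6°)) = -52.14 - j84.75 V
  V3 = 10.8·(cos(-90.0°) + j·sin(-90.0°)) = 0 - j10.8 V
Step 2 — Sum components: V_total = -32.85 - j130.9 V.
Step 3 — Convert to polar: |V_total| = 135 V, ∠V_total = -104.1°.

V_total = 135∠-104.1° V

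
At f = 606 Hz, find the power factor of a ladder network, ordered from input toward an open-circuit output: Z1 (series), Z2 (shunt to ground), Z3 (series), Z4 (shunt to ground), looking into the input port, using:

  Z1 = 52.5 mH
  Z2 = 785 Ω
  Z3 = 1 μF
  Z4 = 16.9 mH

Step 1 — Angular frequency: ω = 2π·f = 2π·606 = 3808 rad/s.
Step 2 — Component impedances:
  Z1: Z = jωL = j·3808·0.0525 = 0 + j199.9 Ω
  Z2: Z = R = 785 Ω
  Z3: Z = 1/(jωC) = -j/(ω·C) = 0 - j262.6 Ω
  Z4: Z = jωL = j·3808·0.0169 = 0 + j64.35 Ω
Step 3 — Ladder network (open output): work backward from the far end, alternating series and parallel combinations. Z_in = 47.08 + j13.51 Ω = 48.98∠16.0° Ω.
Step 4 — Power factor: PF = cos(φ) = Re(Z)/|Z| = 47.08/48.98 = 0.9612.
Step 5 — Type: Im(Z) = 13.51 ⇒ lagging (phase φ = 16.0°).

PF = 0.9612 (lagging, φ = 16.0°)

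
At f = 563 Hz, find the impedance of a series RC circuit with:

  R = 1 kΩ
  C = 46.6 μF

Step 1 — Angular frequency: ω = 2π·f = 2π·563 = 3537 rad/s.
Step 2 — Component impedances:
  R: Z = R = 1000 Ω
  C: Z = 1/(jωC) = -j/(ω·C) = 0 - j6.066 Ω
Step 3 — Series combination: Z_total = R + C = 1000 - j6.066 Ω = 1000∠-0.3° Ω.

Z = 1000 - j6.066 Ω = 1000∠-0.3° Ω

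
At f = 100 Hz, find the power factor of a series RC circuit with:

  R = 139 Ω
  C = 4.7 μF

Step 1 — Angular frequency: ω = 2π·f = 2π·100 = 628.3 rad/s.
Step 2 — Component impedances:
  R: Z = R = 139 Ω
  C: Z = 1/(jωC) = -j/(ω·C) = 0 - j338.6 Ω
Step 3 — Series combination: Z_total = R + C = 139 - j338.6 Ω = 366∠-67.7° Ω.
Step 4 — Power factor: PF = cos(φ) = Re(Z)/|Z| = 139/366.05 = 0.3797.
Step 5 — Type: Im(Z) = -338.6 ⇒ leading (phase φ = -67.7°).

PF = 0.3797 (leading, φ = -67.7°)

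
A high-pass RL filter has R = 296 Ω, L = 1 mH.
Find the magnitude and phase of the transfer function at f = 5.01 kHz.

Step 1 — Angular frequency: ω = 2π·5010 = 3.148e+04 rad/s.
Step 2 — Transfer function: H(jω) = jωL/(R + jωL).
Step 3 — Numerator jωL = j·31.48; denominator R + jωL = 296 + j31.48.
Step 4 — H = 0.01118 + j0.1052.
Step 5 — Magnitude: |H| = 0.1058 (-19.5 dB); phase: φ = 83.9°.

|H| = 0.1058 (-19.5 dB), φ = 83.9°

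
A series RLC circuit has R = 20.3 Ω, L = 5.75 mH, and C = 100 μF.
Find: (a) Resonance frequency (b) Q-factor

Step 1 — Resonance condition Im(Z)=0 gives ω₀ = 1/√(LC).
Step 2 — ω₀ = 1/√(0.00575·0.0001) = 1319 rad/s.
Step 3 — f₀ = ω₀/(2π) = 209.9 Hz.
Step 4 — Series Q: Q = ω₀L/R = 1319·0.00575/20.3 = 0.3735.

(a) f₀ = 209.9 Hz  (b) Q = 0.3735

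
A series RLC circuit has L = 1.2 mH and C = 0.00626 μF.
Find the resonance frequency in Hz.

Step 1 — Resonance condition Im(Z)=0 gives ω₀ = 1/√(LC).
Step 2 — ω₀ = 1/√(0.0012·6.26e-09) = 3.649e+05 rad/s.
Step 3 — f₀ = ω₀/(2π) = 5.807e+04 Hz.

f₀ = 5.807e+04 Hz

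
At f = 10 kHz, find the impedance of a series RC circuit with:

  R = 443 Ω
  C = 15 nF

Step 1 — Angular frequency: ω = 2π·f = 2π·1e+04 = 6.283e+04 rad/s.
Step 2 — Component impedances:
  R: Z = R = 443 Ω
  C: Z = 1/(jωC) = -j/(ω·C) = 0 - j1061 Ω
Step 3 — Series combination: Z_total = R + C = 443 - j1061 Ω = 1150∠-67.3° Ω.

Z = 443 - j1061 Ω = 1150∠-67.3° Ω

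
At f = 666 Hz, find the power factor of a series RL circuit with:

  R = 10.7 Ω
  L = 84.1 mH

Step 1 — Angular frequency: ω = 2π·f = 2π·666 = 4185 rad/s.
Step 2 — Component impedances:
  R: Z = R = 10.7 Ω
  L: Z = jωL = j·4185·0.0841 = 0 + j351.9 Ω
Step 3 — Series combination: Z_total = R + L = 10.7 + j351.9 Ω = 352.1∠88.3° Ω.
Step 4 — Power factor: PF = cos(φ) = Re(Z)/|Z| = 10.7/352.1 = 0.03039.
Step 5 — Type: Im(Z) = 351.9 ⇒ lagging (phase φ = 88.3°).

PF = 0.03039 (lagging, φ = 88.3°)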